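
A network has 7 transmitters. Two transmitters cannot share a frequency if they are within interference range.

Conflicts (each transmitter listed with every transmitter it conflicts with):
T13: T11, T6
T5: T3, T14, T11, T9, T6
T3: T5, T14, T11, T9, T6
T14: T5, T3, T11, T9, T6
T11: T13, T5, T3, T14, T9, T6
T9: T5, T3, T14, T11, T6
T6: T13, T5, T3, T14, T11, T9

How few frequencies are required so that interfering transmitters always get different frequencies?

T5, T3, T14, T11, T9, T6 all conflict with each other, so at least 6 frequencies are needed.
Using 6 frequencies: T13=3, T5=4, T3=5, T14=3, T11=2, T9=6, T6=1. No two conflicting transmitters share a frequency.

6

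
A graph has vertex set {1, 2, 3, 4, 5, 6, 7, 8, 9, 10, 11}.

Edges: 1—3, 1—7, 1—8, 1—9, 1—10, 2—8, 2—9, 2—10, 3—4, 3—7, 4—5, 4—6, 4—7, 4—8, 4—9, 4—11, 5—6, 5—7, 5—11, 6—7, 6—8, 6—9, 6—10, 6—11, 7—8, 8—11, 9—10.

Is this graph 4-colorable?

The chromatic number is 4. 4, 5, 6, 7 are mutually adjacent (a clique of size 4), so at least 4 colors are needed.
A valid assignment using 4 colors: 1=red, 2=red, 3=blue, 4=red, 5=yellow, 6=blue, 7=green, 8=yellow, 9=green, 10=yellow, 11=green.
That is already a proper 4-coloring.

Yes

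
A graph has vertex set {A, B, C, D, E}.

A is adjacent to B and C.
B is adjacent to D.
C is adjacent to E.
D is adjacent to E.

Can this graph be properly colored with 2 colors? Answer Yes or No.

The cycle B-A-C-E-D-B has odd length 5, so it cannot be 2-colored; at least 3 colors are needed.
So 2 colors are not enough.

No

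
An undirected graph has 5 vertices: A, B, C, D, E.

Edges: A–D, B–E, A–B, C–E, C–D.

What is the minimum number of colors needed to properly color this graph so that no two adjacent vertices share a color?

3

The cycle D-A-B-E-C-D has odd length 5, so it cannot be 2-colored; at least 3 colors are needed.
3 colors suffice: color red → {B, C}; color blue → {A, E}; color green → {D}. No two adjacent vertices share a color.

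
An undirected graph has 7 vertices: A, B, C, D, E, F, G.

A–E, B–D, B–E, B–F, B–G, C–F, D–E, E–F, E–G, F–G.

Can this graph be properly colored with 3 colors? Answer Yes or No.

No

B, E, F, G form a clique, so at least 4 colors are needed.
So 3 colors are not enough.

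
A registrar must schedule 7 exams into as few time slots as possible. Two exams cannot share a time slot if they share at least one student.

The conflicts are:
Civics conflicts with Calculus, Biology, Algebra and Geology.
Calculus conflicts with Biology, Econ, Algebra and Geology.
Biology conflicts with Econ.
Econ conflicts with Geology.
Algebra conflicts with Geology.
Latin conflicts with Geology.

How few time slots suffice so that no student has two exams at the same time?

Civics, Calculus, Algebra, Geology are mutually in conflict, so at least 4 time slots are needed.
4 time slots suffice: time slot 1 → {Calculus, Latin}; time slot 2 → {Biology, Geology}; time slot 3 → {Civics, Econ}; time slot 4 → {Algebra}. Each listed conflict is separated.

4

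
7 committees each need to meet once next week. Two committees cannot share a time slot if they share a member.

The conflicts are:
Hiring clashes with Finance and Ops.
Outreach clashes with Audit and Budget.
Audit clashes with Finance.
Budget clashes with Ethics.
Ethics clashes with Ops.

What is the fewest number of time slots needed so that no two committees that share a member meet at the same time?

The cycle Hiring-Ops-Ethics-Budget-Outreach-Audit-Finance-Hiring has odd length 7, so it cannot be 2-colored; at least 3 time slots are needed.
3 time slots suffice: time slot 1 → {Budget, Finance, Ops}; time slot 2 → {Hiring, Audit, Ethics}; time slot 3 → {Outreach}. Every pair that conflicts lands in different time slots.

3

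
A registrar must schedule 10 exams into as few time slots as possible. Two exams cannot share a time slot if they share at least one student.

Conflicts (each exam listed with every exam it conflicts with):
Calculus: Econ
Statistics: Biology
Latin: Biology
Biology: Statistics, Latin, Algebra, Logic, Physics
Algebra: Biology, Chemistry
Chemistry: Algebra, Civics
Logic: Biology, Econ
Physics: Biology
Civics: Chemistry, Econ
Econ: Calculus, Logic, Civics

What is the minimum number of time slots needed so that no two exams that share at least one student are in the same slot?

2

Latin and Biology conflict, so at least 2 time slots are needed.
Using 2 time slots: Calculus=2, Statistics=2, Latin=2, Biology=1, Algebra=2, Chemistry=1, Logic=2, Physics=2, Civics=2, Econ=1. No two conflicting exams share a time slot.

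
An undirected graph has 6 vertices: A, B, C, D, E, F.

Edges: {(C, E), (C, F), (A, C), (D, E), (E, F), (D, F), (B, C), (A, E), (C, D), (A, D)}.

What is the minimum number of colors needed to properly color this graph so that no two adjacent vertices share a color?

4

A, C, D, E are pairwise adjacent (a clique of size 4), so at least 4 colors are needed.
4 colors suffice: color red → {C}; color blue → {B, D}; color green → {E}; color yellow → {A, F}. Each edge has distinct colors on its endpoints.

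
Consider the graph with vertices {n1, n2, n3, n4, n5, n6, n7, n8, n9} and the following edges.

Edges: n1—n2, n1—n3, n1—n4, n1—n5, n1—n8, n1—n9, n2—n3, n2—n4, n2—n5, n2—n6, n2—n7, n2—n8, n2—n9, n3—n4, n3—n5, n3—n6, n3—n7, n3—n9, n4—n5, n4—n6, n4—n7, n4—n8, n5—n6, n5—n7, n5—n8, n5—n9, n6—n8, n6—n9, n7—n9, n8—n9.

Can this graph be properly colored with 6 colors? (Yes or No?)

Yes

The chromatic number is 5. n2, n5, n6, n8, n9 form a clique, so at least 5 colors are needed.
A valid assignment using 5 colors: n1=5, n2=1, n3=4, n4=3, n5=2, n6=5, n7=5, n8=4, n9=3.
Since 6 ≥ 5, a proper 6-coloring certainly exists.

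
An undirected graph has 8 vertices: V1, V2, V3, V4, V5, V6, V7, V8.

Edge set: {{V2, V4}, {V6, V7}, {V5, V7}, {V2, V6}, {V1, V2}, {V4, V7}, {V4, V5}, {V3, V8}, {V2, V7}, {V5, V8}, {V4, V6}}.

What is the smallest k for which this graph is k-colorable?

V2, V4, V6, V7 form a clique, so at least 4 colors are needed.
One proper 4-coloring: V1=2, V2=1, V3=1, V4=3, V5=1, V6=4, V7=2, V8=2. Each edge has distinct colors on its endpoints.

4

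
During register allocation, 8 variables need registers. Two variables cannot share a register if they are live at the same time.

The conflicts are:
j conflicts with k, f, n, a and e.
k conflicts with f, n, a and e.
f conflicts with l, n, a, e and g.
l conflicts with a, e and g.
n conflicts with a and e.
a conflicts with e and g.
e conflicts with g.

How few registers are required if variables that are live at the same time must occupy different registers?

6

j, k, f, n, a, e are mutually in conflict, so at least 6 registers are needed.
6 registers suffice: register 1 → {a}; register 2 → {f}; register 3 → {e}; register 4 → {j, l}; register 5 → {k, g}; register 6 → {n}. Every pair that conflicts lands in different registers.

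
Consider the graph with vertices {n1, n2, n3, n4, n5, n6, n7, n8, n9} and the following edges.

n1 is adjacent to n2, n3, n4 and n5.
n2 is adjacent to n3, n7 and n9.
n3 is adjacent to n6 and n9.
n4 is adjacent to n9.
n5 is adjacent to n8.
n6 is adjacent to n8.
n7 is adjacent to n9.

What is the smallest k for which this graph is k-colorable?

n2, n3, n9 are mutually adjacent, so at least 3 colors are needed.
3 colors suffice: color 1 → {n2, n4, n8}; color 2 → {n1, n6, n9}; color 3 → {n3, n5, n7}. Each edge has distinct colors on its endpoints.

3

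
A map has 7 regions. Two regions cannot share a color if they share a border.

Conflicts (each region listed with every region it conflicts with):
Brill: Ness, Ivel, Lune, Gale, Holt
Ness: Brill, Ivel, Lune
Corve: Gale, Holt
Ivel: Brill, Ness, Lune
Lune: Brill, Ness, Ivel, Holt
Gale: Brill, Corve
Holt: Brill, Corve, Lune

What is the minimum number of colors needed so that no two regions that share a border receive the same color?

4

Brill, Ness, Ivel, Lune are mutually in conflict, so at least 4 colors are needed.
4 colors suffice: color 1 → {Brill, Corve}; color 2 → {Lune, Gale}; color 3 → {Ivel, Holt}; color 4 → {Ness}. Every pair that conflicts lands in different colors.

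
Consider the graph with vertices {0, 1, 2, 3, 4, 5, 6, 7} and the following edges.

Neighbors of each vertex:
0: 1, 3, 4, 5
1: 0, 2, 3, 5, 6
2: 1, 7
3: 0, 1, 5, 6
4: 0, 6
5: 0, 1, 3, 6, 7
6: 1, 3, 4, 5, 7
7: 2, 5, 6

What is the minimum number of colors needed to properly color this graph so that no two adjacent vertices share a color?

1, 3, 5, 6 form a clique, so at least 4 colors are needed.
4 colors suffice: color a → {0, 2, 6}; color b → {4, 5}; color c → {1, 7}; color d → {3}. Every edge joins two different colors.

4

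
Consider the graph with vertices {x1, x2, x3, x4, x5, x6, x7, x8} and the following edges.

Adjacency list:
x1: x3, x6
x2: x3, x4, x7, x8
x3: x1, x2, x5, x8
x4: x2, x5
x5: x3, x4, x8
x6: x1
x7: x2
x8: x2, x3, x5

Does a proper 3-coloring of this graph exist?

The chromatic number is 3. x3, x5, x8 are pairwise adjacent, so at least 3 colors are needed.
3 colors suffice: x1=2, x2=2, x3=1, x4=1, x5=2, x6=1, x7=1, x8=3.
That is already a proper 3-coloring.

Yes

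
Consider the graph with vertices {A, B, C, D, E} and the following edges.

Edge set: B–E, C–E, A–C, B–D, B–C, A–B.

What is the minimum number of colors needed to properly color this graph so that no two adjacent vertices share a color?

3

A, B, C are mutually adjacent, so at least 3 colors are needed.
A valid assignment using 3 colors: A=3, B=1, C=2, D=2, E=3. Each edge has distinct colors on its endpoints.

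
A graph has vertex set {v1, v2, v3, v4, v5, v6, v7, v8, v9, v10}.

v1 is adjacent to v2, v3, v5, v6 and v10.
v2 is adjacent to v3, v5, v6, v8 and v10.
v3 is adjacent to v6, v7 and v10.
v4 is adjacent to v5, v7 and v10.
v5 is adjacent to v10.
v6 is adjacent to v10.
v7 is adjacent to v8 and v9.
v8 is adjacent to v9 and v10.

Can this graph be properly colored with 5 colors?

The chromatic number is 5. v1, v2, v3, v6, v10 form a clique, so at least 5 colors are needed.
5 colors suffice: color 1 → {v7, v10}; color 2 → {v2, v4, v9}; color 3 → {v1, v8}; color 4 → {v3, v5}; color 5 → {v6}.
That is already a proper 5-coloring.

Yes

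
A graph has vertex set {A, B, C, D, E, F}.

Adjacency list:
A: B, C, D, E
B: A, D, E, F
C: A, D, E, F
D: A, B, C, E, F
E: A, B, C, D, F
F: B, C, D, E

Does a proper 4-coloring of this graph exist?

The chromatic number is 4. C, D, E, F are pairwise adjacent (a clique of size 4), so at least 4 colors are needed.
4 colors suffice: A=3, B=4, C=4, D=2, E=1, F=3.
That is already a proper 4-coloring.

Yes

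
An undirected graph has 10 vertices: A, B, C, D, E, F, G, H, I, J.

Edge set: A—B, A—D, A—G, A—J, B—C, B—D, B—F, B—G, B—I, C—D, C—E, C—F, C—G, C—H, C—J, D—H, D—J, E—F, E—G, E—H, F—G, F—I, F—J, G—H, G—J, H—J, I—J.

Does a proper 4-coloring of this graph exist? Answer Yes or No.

The chromatic number is 4. C, D, H, J form a clique, so at least 4 colors are needed.
4 colors suffice: color 1 → {D, G, I}; color 2 → {A, C}; color 3 → {B, E, J}; color 4 → {F, H}.
That is already a proper 4-coloring.

Yes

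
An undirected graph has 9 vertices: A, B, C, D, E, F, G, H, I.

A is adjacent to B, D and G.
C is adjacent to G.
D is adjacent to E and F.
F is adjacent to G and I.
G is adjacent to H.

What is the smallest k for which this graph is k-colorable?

F and I are adjacent, so at least 2 colors are needed.
One proper 2-coloring: A=2, B=1, C=2, D=1, E=2, F=2, G=1, H=2, I=1. No two adjacent vertices share a color.

2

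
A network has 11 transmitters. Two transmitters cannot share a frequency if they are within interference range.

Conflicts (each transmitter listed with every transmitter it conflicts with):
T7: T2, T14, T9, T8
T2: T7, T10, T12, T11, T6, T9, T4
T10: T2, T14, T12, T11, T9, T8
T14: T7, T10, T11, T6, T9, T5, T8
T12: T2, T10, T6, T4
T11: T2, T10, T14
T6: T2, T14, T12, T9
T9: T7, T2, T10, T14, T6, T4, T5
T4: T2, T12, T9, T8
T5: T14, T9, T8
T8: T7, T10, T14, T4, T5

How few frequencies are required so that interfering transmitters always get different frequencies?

T2, T10, T12 are mutually in conflict, so at least 3 frequencies are needed.
A valid assignment using 3 frequencies: T7=3, T2=1, T10=3, T14=1, T12=2, T11=2, T6=3, T9=2, T4=3, T5=3, T8=2. Each listed conflict is separated.

3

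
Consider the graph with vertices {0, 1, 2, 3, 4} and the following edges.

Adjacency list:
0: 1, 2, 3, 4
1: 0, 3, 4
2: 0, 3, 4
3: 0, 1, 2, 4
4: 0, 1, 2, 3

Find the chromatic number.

0, 2, 3, 4 are mutually adjacent (a clique of size 4), so at least 4 colors are needed.
4 colors suffice: color a → {0}; color b → {4}; color c → {3}; color d → {1, 2}. Each edge has distinct colors on its endpoints.

4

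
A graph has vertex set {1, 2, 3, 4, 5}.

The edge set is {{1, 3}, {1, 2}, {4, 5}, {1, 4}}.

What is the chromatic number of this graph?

2

4 and 5 are adjacent, so at least 2 colors are needed.
2 colors suffice: 1=red, 2=blue, 3=blue, 4=blue, 5=red. No two adjacent vertices share a color.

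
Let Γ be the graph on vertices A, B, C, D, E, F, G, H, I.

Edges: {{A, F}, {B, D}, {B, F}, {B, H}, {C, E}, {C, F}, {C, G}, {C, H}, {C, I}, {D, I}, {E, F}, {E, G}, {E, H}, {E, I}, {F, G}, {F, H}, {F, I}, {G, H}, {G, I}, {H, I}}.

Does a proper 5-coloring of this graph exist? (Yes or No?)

No

C, E, F, G, H, I are mutually adjacent (a clique of size 6), so at least 6 colors are needed.
So 5 colors are not enough.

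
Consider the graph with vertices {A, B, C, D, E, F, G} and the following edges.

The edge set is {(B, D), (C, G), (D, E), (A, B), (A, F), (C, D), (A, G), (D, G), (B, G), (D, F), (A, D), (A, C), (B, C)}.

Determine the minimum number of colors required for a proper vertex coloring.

A, B, C, D, G are pairwise adjacent (a clique of size 5), so at least 5 colors are needed.
5 colors suffice: color 1 → {D}; color 2 → {A, E}; color 3 → {B, F}; color 4 → {C}; color 5 → {G}. Each edge has distinct colors on its endpoints.

5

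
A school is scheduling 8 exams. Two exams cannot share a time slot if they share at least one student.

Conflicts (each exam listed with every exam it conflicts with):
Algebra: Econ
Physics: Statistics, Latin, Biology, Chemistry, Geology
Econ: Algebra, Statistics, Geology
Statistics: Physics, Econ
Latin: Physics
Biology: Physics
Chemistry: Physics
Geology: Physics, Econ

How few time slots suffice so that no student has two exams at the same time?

Econ and Geology conflict, so at least 2 time slots are needed.
2 time slots suffice: time slot 1 → {Physics, Econ}; time slot 2 → {Algebra, Statistics, Latin, Biology, Chemistry, Geology}. No two conflicting exams share a time slot.

2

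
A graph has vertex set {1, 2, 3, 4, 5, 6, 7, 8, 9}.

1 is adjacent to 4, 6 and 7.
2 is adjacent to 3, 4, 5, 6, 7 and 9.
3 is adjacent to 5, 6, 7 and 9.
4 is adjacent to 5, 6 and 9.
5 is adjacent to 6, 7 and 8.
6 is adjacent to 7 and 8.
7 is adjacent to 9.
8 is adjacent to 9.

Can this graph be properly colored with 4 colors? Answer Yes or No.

2, 3, 5, 6, 7 are mutually adjacent (a clique of size 5), so at least 5 colors are needed.
So 4 colors are not enough.

No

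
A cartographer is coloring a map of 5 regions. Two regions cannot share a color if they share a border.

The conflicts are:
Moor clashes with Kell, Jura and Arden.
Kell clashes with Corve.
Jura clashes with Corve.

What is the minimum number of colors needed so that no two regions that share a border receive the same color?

Moor and Kell conflict, so at least 2 colors are needed.
A valid assignment using 2 colors: Moor=1, Kell=2, Jura=2, Corve=1, Arden=2. No two conflicting regions share a color.

2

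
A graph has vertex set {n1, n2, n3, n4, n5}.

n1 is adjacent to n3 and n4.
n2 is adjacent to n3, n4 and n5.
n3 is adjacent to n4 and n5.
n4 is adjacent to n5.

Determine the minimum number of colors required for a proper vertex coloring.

4

n2, n3, n4, n5 are pairwise adjacent (a clique of size 4), so at least 4 colors are needed.
One proper 4-coloring: n1=3, n2=3, n3=1, n4=2, n5=4. No two adjacent vertices share a color.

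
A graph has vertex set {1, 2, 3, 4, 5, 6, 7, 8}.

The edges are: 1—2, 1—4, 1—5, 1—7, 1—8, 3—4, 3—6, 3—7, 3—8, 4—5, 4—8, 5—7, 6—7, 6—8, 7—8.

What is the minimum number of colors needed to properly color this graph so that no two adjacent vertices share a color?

3, 6, 7, 8 form a clique, so at least 4 colors are needed.
4 colors suffice: color a → {2, 4, 7}; color b → {1, 3}; color c → {5, 8}; color d → {6}. Each edge has distinct colors on its endpoints.

4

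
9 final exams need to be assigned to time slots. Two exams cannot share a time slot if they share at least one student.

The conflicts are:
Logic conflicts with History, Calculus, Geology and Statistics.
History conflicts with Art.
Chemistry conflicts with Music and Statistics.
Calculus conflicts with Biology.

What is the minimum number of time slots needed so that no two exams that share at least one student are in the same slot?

Logic and Statistics conflict, so at least 2 time slots are needed.
A valid assignment using 2 time slots: Logic=1, History=2, Chemistry=1, Calculus=2, Geology=2, Biology=1, Music=2, Statistics=2, Art=1. No two conflicting exams share a time slot.

2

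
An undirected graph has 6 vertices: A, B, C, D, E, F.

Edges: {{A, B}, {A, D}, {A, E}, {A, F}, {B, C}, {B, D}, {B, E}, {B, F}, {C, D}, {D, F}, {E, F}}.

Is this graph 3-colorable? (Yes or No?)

A, B, D, F are pairwise adjacent (a clique of size 4), so at least 4 colors are needed.
So 3 colors are not enough.

No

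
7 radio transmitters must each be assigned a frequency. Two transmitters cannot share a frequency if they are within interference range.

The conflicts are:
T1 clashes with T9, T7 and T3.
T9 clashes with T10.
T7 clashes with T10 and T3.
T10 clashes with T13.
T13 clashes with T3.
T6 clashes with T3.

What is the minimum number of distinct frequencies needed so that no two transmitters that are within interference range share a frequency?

T1, T7, T3 all conflict with each other, so at least 3 frequencies are needed.
3 frequencies suffice: T1=3, T9=2, T7=2, T10=1, T13=2, T6=2, T3=1. Every pair that conflicts lands in different frequencies.

3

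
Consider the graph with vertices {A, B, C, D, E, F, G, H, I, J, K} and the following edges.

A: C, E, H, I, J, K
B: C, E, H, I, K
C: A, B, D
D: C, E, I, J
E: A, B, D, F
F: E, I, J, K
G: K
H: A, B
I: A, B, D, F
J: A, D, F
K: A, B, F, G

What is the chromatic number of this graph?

A and K are adjacent, so at least 2 colors are needed.
2 colors suffice: color red → {A, B, D, F, G}; color blue → {C, E, H, I, J, K}. Every edge joins two different colors.

2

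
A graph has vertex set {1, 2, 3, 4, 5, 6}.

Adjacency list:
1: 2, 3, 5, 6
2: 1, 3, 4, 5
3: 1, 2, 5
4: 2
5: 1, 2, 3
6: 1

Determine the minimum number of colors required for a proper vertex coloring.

1, 2, 3, 5 are pairwise adjacent (a clique of size 4), so at least 4 colors are needed.
A valid assignment using 4 colors: 1=blue, 2=red, 3=yellow, 4=blue, 5=green, 6=red. Every edge joins two different colors.

4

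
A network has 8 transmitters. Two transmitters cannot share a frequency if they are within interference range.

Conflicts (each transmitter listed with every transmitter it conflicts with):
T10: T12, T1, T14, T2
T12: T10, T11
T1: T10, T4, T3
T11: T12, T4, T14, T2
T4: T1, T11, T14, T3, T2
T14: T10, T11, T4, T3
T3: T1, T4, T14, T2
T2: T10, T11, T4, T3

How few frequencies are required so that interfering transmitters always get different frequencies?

T1, T4, T3 all conflict with each other, so at least 3 frequencies are needed.
Using 3 frequencies: T10=1, T12=2, T1=2, T11=3, T4=1, T14=2, T3=3, T2=2. Each listed conflict is separated.

3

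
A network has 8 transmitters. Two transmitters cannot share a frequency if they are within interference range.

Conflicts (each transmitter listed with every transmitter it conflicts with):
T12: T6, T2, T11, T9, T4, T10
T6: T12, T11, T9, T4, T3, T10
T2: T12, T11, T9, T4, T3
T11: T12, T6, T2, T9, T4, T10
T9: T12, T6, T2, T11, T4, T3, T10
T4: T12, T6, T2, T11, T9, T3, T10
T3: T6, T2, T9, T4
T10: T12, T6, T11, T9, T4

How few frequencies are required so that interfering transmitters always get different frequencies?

T12, T6, T11, T9, T4, T10 pairwise conflict, so at least 6 frequencies are needed.
6 frequencies suffice: T12=4, T6=5, T2=5, T11=3, T9=1, T4=2, T3=3, T10=6. Every pair that conflicts lands in different frequencies.

6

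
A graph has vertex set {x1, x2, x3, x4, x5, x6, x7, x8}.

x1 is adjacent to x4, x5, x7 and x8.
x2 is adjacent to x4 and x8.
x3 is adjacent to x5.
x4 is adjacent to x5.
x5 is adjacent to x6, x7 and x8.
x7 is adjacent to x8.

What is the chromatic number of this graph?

x1, x5, x7, x8 are mutually adjacent (a clique of size 4), so at least 4 colors are needed.
4 colors suffice: x1=3, x2=1, x3=2, x4=2, x5=1, x6=2, x7=4, x8=2. Every edge joins two different colors.

4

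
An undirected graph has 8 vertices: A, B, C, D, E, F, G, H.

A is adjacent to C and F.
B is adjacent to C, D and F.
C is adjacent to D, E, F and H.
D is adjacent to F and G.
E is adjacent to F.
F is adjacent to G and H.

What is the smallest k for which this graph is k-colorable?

4

B, C, D, F form a clique, so at least 4 colors are needed.
A valid assignment using 4 colors: A=3, B=4, C=2, D=3, E=3, F=1, G=2, H=3. Every edge joins two different colors.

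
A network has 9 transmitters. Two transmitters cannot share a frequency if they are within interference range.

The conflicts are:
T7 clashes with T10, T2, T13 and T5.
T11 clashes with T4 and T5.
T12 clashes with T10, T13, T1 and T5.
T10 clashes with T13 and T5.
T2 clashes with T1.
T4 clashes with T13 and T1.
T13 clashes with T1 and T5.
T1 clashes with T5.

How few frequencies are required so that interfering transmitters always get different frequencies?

4

T12, T10, T13, T5 are mutually in conflict, so at least 4 frequencies are needed.
4 frequencies suffice: frequency 1 → {T2, T4, T5}; frequency 2 → {T11, T13}; frequency 3 → {T10, T1}; frequency 4 → {T7, T12}. No two conflicting transmitters share a frequency.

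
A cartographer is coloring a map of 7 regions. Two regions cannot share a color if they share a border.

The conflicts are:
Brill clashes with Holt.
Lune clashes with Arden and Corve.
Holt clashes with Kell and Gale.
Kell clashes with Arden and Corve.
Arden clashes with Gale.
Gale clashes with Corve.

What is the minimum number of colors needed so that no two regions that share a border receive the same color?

2

Kell and Corve conflict, so at least 2 colors are needed.
2 colors suffice: color 1 → {Holt, Arden, Corve}; color 2 → {Brill, Lune, Kell, Gale}. Every pair that conflicts lands in different colors.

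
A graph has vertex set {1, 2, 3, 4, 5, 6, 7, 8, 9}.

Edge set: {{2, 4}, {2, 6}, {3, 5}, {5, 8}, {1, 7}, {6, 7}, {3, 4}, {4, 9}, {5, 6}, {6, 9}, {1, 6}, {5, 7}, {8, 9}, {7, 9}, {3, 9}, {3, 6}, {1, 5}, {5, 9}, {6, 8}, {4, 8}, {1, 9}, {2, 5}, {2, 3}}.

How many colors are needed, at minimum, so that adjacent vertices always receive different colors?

5

1, 5, 6, 7, 9 form a clique, so at least 5 colors are needed.
A valid assignment using 5 colors: 1=purple, 2=green, 3=yellow, 4=red, 5=red, 6=blue, 7=yellow, 8=yellow, 9=green. Each edge has distinct colors on its endpoints.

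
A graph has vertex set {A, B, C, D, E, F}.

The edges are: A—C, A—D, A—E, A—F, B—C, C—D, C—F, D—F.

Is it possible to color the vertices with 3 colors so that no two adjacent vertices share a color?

A, C, D, F are pairwise adjacent (a clique of size 4), so at least 4 colors are needed.
So 3 colors are not enough.

No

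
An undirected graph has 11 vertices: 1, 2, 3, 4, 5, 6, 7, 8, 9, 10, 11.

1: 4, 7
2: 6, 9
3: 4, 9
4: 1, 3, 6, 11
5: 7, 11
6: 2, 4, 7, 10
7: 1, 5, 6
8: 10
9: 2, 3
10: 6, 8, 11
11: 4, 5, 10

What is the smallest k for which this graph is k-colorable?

The cycle 6-10-11-5-7-6 has odd length 5, so it cannot be 2-colored; at least 3 colors are needed.
3 colors suffice: color red → {2, 4, 7, 10}; color blue → {1, 6, 8, 9, 11}; color green → {3, 5}. Each edge has distinct colors on its endpoints.

3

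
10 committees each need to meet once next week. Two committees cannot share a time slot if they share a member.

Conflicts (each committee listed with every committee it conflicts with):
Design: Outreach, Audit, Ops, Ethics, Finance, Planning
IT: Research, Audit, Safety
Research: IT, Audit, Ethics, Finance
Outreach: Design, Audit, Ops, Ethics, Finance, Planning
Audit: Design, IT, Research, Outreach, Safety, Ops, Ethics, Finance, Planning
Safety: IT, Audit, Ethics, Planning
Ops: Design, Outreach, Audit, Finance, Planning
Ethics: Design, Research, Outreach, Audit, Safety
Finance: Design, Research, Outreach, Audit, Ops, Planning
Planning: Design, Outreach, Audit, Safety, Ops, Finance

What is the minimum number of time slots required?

6

Design, Outreach, Audit, Ops, Finance, Planning are mutually in conflict, so at least 6 time slots are needed.
A valid assignment using 6 time slots: Design=4, IT=2, Research=3, Outreach=3, Audit=1, Safety=3, Ops=6, Ethics=2, Finance=5, Planning=2. Each listed conflict is separated.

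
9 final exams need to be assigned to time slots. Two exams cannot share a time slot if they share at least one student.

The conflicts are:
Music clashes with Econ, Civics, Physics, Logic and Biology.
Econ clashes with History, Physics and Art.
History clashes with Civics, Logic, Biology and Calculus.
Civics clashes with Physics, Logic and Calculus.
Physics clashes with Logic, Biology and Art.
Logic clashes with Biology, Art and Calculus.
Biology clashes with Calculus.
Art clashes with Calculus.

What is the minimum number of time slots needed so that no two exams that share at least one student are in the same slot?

History, Logic, Biology, Calculus all conflict with each other, so at least 4 time slots are needed.
A valid assignment using 4 time slots: Music=3, Econ=1, History=2, Civics=4, Physics=2, Logic=1, Biology=4, Art=4, Calculus=3. Each listed conflict is separated.

4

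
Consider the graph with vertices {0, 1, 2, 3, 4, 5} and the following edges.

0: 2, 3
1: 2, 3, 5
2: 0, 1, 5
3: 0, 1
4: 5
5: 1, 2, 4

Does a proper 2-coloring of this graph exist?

No

1, 2, 5 form a triangle, so at least 3 colors are needed.
So 2 colors are not enough.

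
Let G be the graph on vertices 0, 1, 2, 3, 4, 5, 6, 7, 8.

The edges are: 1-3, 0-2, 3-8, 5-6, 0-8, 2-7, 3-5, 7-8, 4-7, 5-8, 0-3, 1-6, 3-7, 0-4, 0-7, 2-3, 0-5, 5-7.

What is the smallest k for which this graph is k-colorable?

5

0, 3, 5, 7, 8 form a clique, so at least 5 colors are needed.
5 colors suffice: 0=a, 1=a, 2=d, 3=b, 4=b, 5=d, 6=b, 7=c, 8=e. No two adjacent vertices share a color.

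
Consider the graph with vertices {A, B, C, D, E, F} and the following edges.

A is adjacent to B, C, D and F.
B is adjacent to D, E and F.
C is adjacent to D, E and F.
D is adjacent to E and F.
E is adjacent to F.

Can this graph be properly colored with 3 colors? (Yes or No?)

C, D, E, F form a clique, so at least 4 colors are needed.
So 3 colors are not enough.

No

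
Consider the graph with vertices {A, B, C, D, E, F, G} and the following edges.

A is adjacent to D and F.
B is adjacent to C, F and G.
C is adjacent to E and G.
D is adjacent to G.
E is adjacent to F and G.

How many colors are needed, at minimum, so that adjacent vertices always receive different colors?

C, E, G are pairwise adjacent, so at least 3 colors are needed.
3 colors suffice: color 1 → {F, G}; color 2 → {C, D}; color 3 → {A, B, E}. Each edge has distinct colors on its endpoints.

3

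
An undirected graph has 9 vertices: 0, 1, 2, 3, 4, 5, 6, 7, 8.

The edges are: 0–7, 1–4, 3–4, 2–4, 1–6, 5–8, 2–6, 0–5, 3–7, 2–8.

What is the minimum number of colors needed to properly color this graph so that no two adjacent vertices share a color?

3

The cycle 5-8-2-4-3-7-0-5 has odd length 7, so it cannot be 2-colored; at least 3 colors are needed.
One proper 3-coloring: 0=red, 1=blue, 2=blue, 3=blue, 4=red, 5=blue, 6=red, 7=green, 8=red. Each edge has distinct colors on its endpoints.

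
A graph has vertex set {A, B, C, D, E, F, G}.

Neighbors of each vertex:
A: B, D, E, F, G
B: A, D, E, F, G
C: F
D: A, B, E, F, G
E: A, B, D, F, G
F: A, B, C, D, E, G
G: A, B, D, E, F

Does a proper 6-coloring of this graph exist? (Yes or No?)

Yes

The chromatic number is 6. A, B, D, E, F, G form a clique, so at least 6 colors are needed.
6 colors suffice: color 1 → {F}; color 2 → {C, G}; color 3 → {A}; color 4 → {D}; color 5 → {B}; color 6 → {E}.
That is already a proper 6-coloring.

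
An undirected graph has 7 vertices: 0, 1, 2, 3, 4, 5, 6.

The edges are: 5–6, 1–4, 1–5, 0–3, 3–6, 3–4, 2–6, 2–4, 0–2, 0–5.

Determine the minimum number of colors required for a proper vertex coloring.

The cycle 2-4-1-5-0-2 has odd length 5, so it cannot be 2-colored; at least 3 colors are needed.
3 colors suffice: color a → {0, 4, 6}; color b → {2, 3, 5}; color c → {1}. No two adjacent vertices share a color.

3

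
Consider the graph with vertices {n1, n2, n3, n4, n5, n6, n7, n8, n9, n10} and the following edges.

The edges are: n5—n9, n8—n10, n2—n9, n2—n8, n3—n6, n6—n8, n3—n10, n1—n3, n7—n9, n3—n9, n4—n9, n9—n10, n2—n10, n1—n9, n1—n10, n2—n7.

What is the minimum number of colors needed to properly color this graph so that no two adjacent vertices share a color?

n1, n3, n9, n10 are mutually adjacent (a clique of size 4), so at least 4 colors are needed.
One proper 4-coloring: n1=4, n2=3, n3=3, n4=2, n5=2, n6=2, n7=2, n8=1, n9=1, n10=2. No two adjacent vertices share a color.

4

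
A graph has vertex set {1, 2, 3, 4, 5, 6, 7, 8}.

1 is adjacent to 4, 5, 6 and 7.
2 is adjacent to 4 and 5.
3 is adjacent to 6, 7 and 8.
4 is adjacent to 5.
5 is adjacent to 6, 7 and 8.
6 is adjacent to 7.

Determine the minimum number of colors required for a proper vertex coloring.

4

1, 5, 6, 7 are pairwise adjacent (a clique of size 4), so at least 4 colors are needed.
4 colors suffice: 1=green, 2=green, 3=red, 4=blue, 5=red, 6=yellow, 7=blue, 8=blue. Every edge joins two different colors.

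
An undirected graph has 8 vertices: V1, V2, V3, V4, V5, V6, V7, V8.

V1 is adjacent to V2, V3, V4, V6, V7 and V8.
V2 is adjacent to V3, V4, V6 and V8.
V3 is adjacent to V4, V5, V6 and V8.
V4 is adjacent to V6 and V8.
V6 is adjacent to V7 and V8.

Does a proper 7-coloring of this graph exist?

The chromatic number is 6. V1, V2, V3, V4, V6, V8 form a clique, so at least 6 colors are needed.
6 colors suffice: V1=2, V2=5, V3=3, V4=4, V5=1, V6=1, V7=3, V8=6.
Since 7 ≥ 6, a proper 7-coloring certainly exists.

Yes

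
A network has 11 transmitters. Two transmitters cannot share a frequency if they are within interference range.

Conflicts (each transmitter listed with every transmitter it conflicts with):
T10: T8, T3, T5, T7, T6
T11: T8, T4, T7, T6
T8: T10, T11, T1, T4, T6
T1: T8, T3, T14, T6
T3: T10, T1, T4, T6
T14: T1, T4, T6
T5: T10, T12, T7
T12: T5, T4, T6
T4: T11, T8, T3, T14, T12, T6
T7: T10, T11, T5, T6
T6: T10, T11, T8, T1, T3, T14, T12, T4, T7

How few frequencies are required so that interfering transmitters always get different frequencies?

T11, T8, T4, T6 pairwise conflict, so at least 4 frequencies are needed.
A valid assignment using 4 frequencies: T10=2, T11=4, T8=3, T1=2, T3=3, T14=3, T5=1, T12=3, T4=2, T7=3, T6=1. Each listed conflict is separated.

4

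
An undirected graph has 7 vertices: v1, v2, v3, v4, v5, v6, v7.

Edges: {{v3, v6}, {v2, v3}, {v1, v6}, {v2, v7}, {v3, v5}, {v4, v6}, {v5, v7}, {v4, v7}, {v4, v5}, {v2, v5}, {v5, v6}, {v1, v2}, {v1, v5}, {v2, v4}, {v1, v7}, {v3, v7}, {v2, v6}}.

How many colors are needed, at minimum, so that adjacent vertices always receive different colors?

v2, v3, v5, v7 are mutually adjacent (a clique of size 4), so at least 4 colors are needed.
4 colors suffice: color 1 → {v2}; color 2 → {v5}; color 3 → {v6, v7}; color 4 → {v1, v3, v4}. No two adjacent vertices share a color.

4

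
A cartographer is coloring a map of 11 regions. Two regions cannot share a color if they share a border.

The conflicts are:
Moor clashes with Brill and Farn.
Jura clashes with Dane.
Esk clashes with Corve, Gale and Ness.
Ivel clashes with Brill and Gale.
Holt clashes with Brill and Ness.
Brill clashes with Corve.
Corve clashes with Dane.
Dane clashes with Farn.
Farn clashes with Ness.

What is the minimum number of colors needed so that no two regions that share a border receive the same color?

3

The cycle Brill-Holt-Ness-Farn-Moor-Brill has odd length 5, so it cannot be 2-colored; at least 3 colors are needed.
One proper 3-coloring: Moor=3, Jura=2, Esk=3, Ivel=2, Holt=2, Brill=1, Corve=2, Dane=1, Gale=1, Farn=2, Ness=1. Every pair that conflicts lands in different colors.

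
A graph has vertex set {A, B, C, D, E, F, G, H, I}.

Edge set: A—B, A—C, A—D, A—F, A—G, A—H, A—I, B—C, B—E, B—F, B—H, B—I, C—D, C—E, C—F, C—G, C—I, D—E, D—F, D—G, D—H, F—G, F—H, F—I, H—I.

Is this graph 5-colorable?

Yes

The chromatic number is 5. A, B, C, F, I form a clique, so at least 5 colors are needed.
5 colors suffice: color 1 → {C, H}; color 2 → {E, F}; color 3 → {A}; color 4 → {B, D}; color 5 → {G, I}.
That is already a proper 5-coloring.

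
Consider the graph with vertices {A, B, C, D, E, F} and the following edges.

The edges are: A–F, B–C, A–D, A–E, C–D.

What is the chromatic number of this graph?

B and C are adjacent, so at least 2 colors are needed.
2 colors suffice: color 1 → {A, C}; color 2 → {B, D, E, F}. Every edge joins two different colors.

2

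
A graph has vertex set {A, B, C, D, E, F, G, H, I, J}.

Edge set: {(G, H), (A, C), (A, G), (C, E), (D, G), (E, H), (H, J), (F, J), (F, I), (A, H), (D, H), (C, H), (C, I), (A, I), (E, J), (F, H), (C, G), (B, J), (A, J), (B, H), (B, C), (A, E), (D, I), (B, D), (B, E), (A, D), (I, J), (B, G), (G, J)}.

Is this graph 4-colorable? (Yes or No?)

Yes

The chromatic number is 4. A, E, H, J form a clique, so at least 4 colors are needed.
4 colors suffice: color red → {H, I}; color blue → {C, D, J}; color green → {A, B, F}; color yellow → {E, G}.
That is already a proper 4-coloring.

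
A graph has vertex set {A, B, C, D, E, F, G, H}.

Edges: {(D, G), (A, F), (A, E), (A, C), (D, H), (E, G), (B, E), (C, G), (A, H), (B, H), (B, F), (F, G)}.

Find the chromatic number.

3

The cycle H-B-E-G-D-H has odd length 5, so it cannot be 2-colored; at least 3 colors are needed.
One proper 3-coloring: A=1, B=1, C=2, D=3, E=2, F=2, G=1, H=2. Each edge has distinct colors on its endpoints.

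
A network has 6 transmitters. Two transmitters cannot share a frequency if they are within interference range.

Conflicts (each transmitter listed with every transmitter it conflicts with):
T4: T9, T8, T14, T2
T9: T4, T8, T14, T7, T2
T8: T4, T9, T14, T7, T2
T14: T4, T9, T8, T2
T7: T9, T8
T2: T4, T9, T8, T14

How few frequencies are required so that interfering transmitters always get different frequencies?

T4, T9, T8, T14, T2 all conflict with each other, so at least 5 frequencies are needed.
5 frequencies suffice: frequency 1 → {T8}; frequency 2 → {T9}; frequency 3 → {T4, T7}; frequency 4 → {T14}; frequency 5 → {T2}. Every pair that conflicts lands in different frequencies.

5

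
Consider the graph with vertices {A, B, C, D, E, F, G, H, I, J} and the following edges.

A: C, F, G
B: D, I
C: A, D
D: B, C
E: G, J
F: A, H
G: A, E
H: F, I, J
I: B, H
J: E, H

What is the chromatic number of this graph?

The cycle H-F-A-C-D-B-I-H has odd length 7, so it cannot be 2-colored; at least 3 colors are needed.
One proper 3-coloring: A=1, B=1, C=2, D=3, E=1, F=2, G=2, H=1, I=2, J=2. Every edge joins two different colors.

3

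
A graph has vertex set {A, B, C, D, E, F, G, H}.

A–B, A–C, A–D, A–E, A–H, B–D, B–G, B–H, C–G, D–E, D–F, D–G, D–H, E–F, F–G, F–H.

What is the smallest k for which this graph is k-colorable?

A, B, D, H are pairwise adjacent (a clique of size 4), so at least 4 colors are needed.
4 colors suffice: color red → {C, D}; color blue → {A, F}; color green → {B, E}; color yellow → {G, H}. Every edge joins two different colors.

4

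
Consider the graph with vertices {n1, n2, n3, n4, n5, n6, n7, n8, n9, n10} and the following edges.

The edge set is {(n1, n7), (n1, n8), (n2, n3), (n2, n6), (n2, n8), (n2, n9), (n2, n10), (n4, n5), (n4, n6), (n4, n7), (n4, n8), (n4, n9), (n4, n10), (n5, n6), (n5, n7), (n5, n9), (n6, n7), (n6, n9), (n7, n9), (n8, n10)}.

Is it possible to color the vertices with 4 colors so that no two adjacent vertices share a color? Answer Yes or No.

n4, n5, n6, n7, n9 are pairwise adjacent (a clique of size 5), so at least 5 colors are needed.
So 4 colors are not enough.

No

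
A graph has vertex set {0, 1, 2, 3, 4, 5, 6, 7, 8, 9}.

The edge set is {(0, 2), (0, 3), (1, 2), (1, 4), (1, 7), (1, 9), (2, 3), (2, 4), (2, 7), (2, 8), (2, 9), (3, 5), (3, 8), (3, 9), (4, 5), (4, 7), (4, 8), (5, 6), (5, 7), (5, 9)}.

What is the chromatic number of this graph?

1, 2, 4, 7 are mutually adjacent (a clique of size 4), so at least 4 colors are needed.
4 colors suffice: 0=green, 1=yellow, 2=red, 3=blue, 4=blue, 5=red, 6=blue, 7=green, 8=green, 9=green. Every edge joins two different colors.

4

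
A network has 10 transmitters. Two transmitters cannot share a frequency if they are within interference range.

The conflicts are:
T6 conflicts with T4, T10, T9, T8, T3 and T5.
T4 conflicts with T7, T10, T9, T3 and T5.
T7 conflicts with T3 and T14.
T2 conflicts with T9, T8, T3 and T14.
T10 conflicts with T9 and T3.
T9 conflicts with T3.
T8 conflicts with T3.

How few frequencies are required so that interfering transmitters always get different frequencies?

5

T6, T4, T10, T9, T3 are mutually in conflict, so at least 5 frequencies are needed.
A valid assignment using 5 frequencies: T6=2, T4=3, T7=2, T2=2, T10=5, T9=4, T8=3, T3=1, T5=1, T14=1. No two conflicting transmitters share a frequency.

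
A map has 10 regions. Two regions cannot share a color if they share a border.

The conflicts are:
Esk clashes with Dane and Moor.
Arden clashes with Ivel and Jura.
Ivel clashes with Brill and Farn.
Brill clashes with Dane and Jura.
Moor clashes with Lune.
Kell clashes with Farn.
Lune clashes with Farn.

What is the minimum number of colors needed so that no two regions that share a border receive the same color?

3

The cycle Esk-Moor-Lune-Farn-Ivel-Brill-Dane-Esk has odd length 7, so it cannot be 2-colored; at least 3 colors are needed.
A valid assignment using 3 colors: Esk=1, Arden=1, Ivel=2, Brill=1, Dane=2, Moor=3, Kell=2, Jura=2, Lune=2, Farn=1. Every pair that conflicts lands in different colors.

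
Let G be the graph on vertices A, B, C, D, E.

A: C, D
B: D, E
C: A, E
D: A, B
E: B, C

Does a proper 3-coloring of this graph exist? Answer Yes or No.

The chromatic number is 3. The cycle D-B-E-C-A-D has odd length 5, so it cannot be 2-colored; at least 3 colors are needed.
3 colors suffice: color 1 → {A, E}; color 2 → {B, C}; color 3 → {D}.
That is already a proper 3-coloring.

Yes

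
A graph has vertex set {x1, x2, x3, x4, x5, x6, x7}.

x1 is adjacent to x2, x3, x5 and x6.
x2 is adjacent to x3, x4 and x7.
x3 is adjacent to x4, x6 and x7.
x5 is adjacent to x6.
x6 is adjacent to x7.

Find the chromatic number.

x1, x2, x3 form a triangle, so at least 3 colors are needed.
A valid assignment using 3 colors: x1=2, x2=3, x3=1, x4=2, x5=1, x6=3, x7=2. No two adjacent vertices share a color.

3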